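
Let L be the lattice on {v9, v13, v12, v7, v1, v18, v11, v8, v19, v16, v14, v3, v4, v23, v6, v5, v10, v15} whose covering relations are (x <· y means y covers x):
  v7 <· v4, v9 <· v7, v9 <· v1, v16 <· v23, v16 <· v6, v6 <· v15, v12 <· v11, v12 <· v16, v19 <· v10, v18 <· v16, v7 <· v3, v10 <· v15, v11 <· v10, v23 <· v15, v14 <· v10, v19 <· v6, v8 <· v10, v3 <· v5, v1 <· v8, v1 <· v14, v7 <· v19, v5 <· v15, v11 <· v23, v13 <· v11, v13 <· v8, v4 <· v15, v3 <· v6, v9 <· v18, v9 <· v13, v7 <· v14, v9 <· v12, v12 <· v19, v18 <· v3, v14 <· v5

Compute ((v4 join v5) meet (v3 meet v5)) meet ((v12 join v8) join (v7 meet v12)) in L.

v4 ∨ v5 = v15
v3 ∧ v5 = v3
v15 ∧ v3 = v3
v12 ∨ v8 = v10
v7 ∧ v12 = v9
v10 ∨ v9 = v10
v3 ∧ v10 = v7

v7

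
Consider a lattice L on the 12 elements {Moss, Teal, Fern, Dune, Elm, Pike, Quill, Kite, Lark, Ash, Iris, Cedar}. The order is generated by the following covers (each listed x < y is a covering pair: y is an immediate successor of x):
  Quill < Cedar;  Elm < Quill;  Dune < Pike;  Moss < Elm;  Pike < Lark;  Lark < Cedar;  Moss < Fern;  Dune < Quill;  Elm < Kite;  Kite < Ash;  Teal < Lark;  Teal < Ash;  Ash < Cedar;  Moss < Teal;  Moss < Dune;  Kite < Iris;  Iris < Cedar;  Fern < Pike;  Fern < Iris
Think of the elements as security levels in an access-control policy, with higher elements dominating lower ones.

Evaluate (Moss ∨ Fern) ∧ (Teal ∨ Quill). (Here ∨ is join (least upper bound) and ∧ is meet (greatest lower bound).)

Moss ∨ Fern = Fern
Teal ∨ Quill = Cedar
Fern ∧ Cedar = Fern

Fern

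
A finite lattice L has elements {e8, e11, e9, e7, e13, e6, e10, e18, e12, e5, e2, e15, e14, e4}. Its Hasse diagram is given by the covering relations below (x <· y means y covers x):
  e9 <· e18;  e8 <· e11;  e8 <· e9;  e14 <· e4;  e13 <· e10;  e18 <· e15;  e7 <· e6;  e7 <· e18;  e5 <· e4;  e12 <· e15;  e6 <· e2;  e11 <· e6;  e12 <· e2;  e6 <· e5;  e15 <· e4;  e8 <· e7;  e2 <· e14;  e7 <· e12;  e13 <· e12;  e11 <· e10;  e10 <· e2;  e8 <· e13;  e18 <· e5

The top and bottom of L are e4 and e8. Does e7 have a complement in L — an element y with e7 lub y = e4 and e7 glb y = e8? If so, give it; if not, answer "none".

none

For every candidate y, either e7 ∨ y ≠ e4 or e7 ∧ y ≠ e8; no complement exists.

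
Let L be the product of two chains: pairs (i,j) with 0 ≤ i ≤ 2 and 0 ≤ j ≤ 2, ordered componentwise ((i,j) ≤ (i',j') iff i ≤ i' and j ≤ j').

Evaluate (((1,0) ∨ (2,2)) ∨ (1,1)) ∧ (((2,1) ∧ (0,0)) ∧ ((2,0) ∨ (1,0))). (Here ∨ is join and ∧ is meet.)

(1,0) ∨ (2,2) = (2,2)
(2,2) ∨ (1,1) = (2,2)
(2,1) ∧ (0,0) = (0,0)
(2,0) ∨ (1,0) = (2,0)
(0,0) ∧ (2,0) = (0,0)
(2,2) ∧ (0,0) = (0,0)

(0,0)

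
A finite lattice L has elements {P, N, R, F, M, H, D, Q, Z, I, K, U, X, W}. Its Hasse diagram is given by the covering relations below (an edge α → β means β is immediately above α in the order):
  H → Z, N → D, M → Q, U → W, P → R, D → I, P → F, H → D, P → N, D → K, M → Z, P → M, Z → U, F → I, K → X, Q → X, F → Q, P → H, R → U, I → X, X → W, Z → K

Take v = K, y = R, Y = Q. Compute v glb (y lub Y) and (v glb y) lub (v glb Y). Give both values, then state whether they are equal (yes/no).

y lub Y = W, so v glb (y lub Y) = K glb W = K.
v glb y = P and v glb Y = M, so (v glb y) lub (v glb Y) = P lub M = M.
Equal: no.

K; M; no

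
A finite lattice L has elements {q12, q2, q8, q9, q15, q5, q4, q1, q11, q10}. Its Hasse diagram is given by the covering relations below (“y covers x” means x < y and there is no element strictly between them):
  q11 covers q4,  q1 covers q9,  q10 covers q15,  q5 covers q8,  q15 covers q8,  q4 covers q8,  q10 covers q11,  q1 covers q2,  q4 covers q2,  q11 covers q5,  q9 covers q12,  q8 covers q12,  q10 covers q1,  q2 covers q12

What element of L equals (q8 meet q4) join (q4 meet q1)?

q4

q8 ∧ q4 = q8
q4 ∧ q1 = q2
q8 ∨ q2 = q4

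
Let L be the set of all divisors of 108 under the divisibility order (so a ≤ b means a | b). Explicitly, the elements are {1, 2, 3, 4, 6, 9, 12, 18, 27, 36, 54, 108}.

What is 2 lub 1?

In the divisibility order, the join is the least common multiple: lcm(2, 1) = 2.

2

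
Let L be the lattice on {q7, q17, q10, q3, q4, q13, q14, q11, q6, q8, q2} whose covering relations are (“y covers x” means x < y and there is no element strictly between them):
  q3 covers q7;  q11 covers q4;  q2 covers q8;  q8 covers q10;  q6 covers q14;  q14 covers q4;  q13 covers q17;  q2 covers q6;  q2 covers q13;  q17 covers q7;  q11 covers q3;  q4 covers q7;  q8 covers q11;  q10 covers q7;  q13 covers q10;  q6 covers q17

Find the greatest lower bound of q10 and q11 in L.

q7

Common lower bounds of {q10, q11}: q7.
The greatest among these is q7.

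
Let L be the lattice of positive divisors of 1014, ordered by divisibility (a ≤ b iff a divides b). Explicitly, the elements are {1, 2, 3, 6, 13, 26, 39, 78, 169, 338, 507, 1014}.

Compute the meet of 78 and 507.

Common lower bounds of {78, 507}: 1, 13, 3, 39.
The greatest among these is 39.

39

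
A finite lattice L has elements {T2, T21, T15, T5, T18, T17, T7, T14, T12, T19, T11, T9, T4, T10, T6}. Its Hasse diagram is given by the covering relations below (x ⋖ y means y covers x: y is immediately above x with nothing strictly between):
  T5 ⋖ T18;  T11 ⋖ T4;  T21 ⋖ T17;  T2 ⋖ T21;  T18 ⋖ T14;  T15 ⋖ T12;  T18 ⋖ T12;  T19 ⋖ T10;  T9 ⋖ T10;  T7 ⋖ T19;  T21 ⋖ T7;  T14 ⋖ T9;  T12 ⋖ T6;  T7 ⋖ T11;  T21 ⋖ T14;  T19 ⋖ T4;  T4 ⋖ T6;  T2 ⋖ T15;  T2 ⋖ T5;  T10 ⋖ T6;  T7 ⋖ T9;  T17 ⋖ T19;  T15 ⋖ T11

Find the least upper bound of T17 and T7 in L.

Common upper bounds of {T17, T7}: T10, T19, T4, T6.
The least among these is T19.

T19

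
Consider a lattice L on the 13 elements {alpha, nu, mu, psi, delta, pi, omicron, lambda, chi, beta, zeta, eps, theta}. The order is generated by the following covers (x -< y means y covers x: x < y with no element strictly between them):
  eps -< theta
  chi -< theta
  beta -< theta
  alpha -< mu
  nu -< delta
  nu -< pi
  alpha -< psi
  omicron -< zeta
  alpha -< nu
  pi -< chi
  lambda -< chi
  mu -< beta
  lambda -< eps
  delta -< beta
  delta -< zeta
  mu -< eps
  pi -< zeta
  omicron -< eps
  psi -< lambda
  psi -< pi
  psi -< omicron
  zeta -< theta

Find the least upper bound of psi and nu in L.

Common upper bounds of {psi, nu}: chi, pi, theta, zeta.
The least among these is pi.

pi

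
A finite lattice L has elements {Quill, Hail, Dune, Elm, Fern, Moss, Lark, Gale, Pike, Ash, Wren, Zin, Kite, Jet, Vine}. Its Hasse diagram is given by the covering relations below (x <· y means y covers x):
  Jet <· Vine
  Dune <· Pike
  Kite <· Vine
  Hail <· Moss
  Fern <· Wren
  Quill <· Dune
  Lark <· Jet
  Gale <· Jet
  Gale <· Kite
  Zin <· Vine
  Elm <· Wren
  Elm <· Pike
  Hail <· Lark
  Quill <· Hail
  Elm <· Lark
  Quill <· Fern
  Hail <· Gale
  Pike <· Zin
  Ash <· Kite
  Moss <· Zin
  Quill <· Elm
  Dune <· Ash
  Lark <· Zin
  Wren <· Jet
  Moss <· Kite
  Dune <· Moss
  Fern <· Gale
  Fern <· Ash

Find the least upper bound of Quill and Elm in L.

Common upper bounds of {Quill, Elm}: Elm, Jet, Lark, Pike, Vine, Wren, Zin.
The least among these is Elm.

Elm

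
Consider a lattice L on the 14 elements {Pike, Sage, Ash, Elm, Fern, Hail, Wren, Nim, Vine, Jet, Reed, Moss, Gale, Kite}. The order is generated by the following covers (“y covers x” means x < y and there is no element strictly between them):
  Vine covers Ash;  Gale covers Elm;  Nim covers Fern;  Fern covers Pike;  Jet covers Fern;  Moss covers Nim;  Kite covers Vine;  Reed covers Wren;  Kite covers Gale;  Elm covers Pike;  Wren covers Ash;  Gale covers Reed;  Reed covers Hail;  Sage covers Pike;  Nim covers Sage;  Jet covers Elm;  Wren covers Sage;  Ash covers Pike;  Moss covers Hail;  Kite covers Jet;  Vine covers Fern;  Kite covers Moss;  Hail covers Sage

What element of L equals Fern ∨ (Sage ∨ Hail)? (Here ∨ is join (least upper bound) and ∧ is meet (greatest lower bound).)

Moss

Sage ∨ Hail = Hail
Fern ∨ Hail = Moss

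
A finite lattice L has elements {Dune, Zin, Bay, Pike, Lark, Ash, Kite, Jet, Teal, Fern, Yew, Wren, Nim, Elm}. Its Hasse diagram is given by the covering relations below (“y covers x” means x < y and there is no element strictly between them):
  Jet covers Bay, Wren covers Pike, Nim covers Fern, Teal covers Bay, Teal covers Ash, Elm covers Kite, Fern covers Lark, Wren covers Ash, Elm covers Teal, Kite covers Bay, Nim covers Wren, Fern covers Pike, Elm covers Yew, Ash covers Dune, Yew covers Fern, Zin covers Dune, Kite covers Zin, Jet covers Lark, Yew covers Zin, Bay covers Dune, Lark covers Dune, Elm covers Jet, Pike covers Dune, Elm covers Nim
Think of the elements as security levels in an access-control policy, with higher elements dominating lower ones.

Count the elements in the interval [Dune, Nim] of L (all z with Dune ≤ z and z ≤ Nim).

7

The interval [Dune, Nim] = {Ash, Dune, Fern, Lark, Nim, Pike, Wren}, which has 7 elements.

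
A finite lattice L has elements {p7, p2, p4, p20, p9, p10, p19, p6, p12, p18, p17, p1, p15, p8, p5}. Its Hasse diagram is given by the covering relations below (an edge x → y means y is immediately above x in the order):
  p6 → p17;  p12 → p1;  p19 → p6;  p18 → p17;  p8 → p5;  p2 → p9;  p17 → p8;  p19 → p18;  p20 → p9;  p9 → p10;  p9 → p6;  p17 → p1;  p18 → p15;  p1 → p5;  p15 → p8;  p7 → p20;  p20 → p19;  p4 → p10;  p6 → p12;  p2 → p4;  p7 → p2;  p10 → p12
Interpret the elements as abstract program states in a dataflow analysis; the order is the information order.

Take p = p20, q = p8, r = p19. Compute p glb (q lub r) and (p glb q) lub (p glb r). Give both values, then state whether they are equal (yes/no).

p20; p20; yes

q lub r = p8, so p glb (q lub r) = p20 glb p8 = p20.
p glb q = p20 and p glb r = p20, so (p glb q) lub (p glb r) = p20 lub p20 = p20.
Equal: yes.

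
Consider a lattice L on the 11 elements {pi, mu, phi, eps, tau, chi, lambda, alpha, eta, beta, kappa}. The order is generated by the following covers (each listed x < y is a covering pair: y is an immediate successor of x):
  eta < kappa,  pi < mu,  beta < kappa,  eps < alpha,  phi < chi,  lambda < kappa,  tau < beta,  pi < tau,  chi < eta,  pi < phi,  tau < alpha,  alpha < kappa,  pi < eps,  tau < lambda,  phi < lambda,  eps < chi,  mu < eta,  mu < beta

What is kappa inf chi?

chi

Common lower bounds of {kappa, chi}: chi, eps, phi, pi.
The greatest among these is chi.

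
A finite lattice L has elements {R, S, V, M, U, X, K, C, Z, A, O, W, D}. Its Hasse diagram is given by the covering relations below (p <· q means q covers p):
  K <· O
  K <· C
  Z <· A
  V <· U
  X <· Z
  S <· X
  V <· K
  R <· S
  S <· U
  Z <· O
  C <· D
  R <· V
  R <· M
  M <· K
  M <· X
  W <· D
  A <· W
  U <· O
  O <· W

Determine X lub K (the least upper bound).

O

Common upper bounds of {X, K}: D, O, W.
The least among these is O.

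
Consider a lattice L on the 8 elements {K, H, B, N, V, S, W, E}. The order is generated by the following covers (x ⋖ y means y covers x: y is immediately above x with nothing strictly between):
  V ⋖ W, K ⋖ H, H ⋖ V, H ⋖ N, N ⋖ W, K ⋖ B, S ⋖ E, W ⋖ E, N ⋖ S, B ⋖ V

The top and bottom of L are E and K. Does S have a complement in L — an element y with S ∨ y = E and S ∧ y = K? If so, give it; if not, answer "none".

Need y with S ∨ y = E and S ∧ y = K.
Checking each element gives: B.

B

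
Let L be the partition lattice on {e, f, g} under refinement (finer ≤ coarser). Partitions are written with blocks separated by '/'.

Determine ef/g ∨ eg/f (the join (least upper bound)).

efg

Common upper bounds of {ef/g, eg/f}: efg.
The least among these is efg.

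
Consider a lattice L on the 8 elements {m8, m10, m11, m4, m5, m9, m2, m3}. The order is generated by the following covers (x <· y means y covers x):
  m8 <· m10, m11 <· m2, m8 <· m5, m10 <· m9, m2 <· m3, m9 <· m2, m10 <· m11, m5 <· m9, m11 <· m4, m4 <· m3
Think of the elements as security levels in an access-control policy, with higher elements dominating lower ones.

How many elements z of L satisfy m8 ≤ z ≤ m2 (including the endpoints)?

The interval [m8, m2] = {m10, m11, m2, m5, m8, m9}, which has 6 elements.

6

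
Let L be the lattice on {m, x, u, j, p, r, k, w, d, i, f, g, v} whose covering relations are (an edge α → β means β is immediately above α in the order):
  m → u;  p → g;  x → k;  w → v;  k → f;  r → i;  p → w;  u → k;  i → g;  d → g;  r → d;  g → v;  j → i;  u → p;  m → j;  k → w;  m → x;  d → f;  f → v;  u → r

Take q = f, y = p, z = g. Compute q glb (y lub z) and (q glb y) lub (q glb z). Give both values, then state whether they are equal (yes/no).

d; d; yes

y lub z = g, so q glb (y lub z) = f glb g = d.
q glb y = u and q glb z = d, so (q glb y) lub (q glb z) = u lub d = d.
Equal: yes.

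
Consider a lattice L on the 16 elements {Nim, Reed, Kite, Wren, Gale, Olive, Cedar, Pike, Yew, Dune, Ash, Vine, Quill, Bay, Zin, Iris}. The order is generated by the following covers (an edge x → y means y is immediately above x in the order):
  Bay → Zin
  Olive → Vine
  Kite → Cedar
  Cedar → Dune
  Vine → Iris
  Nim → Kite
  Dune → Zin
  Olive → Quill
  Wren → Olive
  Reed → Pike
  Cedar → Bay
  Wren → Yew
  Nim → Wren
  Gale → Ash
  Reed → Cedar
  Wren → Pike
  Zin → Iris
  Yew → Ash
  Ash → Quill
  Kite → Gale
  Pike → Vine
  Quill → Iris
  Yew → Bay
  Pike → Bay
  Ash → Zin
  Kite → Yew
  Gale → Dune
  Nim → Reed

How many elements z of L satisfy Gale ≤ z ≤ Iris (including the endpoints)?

The interval [Gale, Iris] = {Ash, Dune, Gale, Iris, Quill, Zin}, which has 6 elements.

6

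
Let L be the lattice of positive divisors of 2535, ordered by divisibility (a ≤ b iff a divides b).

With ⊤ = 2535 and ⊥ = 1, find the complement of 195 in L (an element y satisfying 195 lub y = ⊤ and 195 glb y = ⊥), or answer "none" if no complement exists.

For every candidate y, either 195 ∨ y ≠ 2535 or 195 ∧ y ≠ 1; no complement exists.

none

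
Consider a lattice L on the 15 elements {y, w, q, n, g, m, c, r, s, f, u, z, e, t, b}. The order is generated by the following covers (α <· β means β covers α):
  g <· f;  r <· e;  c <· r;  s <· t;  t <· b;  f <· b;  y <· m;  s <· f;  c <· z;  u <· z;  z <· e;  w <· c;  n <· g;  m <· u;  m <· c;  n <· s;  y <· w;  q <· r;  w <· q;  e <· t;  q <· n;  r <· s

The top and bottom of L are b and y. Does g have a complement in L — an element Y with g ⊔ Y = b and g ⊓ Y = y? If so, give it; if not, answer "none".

Need Y with g ∨ Y = b and g ∧ Y = y.
Checking each element gives: u.

u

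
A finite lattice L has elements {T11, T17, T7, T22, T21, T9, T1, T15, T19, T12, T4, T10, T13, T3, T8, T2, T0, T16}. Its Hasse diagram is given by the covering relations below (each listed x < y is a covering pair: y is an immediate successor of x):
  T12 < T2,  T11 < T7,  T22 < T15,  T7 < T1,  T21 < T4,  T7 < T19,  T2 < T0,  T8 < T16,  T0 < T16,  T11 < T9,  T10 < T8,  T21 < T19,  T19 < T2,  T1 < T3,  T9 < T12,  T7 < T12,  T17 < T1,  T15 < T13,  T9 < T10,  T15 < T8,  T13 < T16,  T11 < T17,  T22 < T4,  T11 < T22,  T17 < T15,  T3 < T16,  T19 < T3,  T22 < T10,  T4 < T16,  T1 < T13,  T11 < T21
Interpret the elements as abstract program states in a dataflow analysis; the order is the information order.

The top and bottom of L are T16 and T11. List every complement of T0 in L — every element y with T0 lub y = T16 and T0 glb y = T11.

T15, T17, T22

Need y with T0 ∨ y = T16 and T0 ∧ y = T11.
Checking each element gives: T15, T17, T22.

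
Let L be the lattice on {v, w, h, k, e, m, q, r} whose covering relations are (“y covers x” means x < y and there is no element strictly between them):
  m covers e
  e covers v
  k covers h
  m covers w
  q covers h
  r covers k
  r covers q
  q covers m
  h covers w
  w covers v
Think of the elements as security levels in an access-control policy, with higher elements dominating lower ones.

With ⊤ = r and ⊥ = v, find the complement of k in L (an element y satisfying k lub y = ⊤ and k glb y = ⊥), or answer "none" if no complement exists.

Need y with k ∨ y = r and k ∧ y = v.
Checking each element gives: e.

e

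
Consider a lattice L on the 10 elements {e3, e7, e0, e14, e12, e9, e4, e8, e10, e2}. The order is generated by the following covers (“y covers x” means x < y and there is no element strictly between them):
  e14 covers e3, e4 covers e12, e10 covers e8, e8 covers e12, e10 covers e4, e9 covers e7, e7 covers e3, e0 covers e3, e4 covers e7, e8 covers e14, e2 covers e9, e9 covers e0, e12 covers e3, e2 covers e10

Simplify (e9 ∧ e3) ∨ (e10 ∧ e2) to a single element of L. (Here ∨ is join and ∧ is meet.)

e10

e9 ∧ e3 = e3
e10 ∧ e2 = e10
e3 ∨ e10 = e10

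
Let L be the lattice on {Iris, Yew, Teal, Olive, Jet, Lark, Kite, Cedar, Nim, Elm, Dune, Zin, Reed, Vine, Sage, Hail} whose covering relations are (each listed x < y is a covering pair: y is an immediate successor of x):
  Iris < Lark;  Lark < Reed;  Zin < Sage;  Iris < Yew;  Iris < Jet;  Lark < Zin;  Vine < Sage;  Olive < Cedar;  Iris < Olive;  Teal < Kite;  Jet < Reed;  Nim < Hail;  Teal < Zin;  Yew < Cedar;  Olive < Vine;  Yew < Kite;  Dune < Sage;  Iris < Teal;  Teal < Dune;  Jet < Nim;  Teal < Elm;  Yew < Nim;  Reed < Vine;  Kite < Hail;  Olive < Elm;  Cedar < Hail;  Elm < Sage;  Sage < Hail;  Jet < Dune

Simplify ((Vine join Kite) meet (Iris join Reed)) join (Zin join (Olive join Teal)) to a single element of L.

Sage

Vine ∨ Kite = Hail
Iris ∨ Reed = Reed
Hail ∧ Reed = Reed
Olive ∨ Teal = Elm
Zin ∨ Elm = Sage
Reed ∨ Sage = Sage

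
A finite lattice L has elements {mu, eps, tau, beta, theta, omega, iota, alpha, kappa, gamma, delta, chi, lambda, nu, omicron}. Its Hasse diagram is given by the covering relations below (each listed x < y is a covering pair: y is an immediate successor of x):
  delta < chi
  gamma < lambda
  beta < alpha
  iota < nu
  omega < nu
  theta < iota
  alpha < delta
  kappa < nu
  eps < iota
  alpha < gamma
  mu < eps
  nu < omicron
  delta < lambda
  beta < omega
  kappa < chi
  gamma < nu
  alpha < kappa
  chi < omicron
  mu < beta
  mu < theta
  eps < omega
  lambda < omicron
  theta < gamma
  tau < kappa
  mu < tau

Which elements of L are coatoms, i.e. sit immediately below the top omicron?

The coatoms are exactly the elements covered by omicron: chi, lambda, nu.

chi, lambda, nu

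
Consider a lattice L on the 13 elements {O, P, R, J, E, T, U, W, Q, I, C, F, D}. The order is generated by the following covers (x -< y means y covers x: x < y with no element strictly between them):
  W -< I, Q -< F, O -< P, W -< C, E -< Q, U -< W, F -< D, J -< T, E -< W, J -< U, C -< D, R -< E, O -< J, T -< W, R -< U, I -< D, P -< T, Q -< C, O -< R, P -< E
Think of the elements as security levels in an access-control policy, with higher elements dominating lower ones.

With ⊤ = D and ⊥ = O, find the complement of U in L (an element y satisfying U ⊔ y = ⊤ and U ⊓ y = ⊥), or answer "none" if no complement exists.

For every candidate y, either U ∨ y ≠ D or U ∧ y ≠ O; no complement exists.

none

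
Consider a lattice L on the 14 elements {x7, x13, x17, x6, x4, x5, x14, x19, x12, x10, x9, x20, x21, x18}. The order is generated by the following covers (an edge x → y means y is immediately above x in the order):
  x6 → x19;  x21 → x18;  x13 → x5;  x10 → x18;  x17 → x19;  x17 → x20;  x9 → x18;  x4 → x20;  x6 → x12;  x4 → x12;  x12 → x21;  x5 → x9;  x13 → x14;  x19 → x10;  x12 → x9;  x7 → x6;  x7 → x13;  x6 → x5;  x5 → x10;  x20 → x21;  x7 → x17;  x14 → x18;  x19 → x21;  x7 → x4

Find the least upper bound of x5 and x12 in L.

Common upper bounds of {x5, x12}: x18, x9.
The least among these is x9.

x9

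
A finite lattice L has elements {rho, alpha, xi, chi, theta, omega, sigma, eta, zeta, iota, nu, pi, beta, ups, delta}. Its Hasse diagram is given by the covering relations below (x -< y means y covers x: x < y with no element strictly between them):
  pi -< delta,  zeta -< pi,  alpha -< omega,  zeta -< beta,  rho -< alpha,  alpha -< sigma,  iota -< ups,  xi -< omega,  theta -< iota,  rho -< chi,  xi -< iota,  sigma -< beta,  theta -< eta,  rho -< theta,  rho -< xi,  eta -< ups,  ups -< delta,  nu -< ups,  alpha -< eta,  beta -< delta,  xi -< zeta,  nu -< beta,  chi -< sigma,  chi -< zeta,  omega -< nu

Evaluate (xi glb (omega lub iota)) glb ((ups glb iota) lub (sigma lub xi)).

xi

omega ∨ iota = ups
xi ∧ ups = xi
ups ∧ iota = iota
sigma ∨ xi = beta
iota ∨ beta = delta
xi ∧ delta = xi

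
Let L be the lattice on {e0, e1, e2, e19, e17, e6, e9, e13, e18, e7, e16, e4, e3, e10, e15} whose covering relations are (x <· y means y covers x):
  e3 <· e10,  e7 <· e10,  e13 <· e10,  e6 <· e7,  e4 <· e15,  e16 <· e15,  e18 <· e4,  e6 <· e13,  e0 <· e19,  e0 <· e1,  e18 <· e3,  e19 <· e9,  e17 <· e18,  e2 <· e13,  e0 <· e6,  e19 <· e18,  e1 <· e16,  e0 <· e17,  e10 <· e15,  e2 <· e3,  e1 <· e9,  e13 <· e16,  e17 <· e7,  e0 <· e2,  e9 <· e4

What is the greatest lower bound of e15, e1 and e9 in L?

e1

Common lower bounds of {e15, e1, e9}: e0, e1.
The greatest among these is e1.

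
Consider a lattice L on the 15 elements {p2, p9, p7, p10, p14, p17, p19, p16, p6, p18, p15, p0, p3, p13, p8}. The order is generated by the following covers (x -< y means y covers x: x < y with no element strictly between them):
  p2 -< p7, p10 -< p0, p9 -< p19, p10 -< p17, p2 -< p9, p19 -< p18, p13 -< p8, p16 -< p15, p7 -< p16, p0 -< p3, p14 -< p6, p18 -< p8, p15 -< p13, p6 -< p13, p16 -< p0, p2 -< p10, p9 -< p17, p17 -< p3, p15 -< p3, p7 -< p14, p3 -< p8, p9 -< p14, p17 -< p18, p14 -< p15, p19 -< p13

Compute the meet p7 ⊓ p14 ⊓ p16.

p7

Common lower bounds of {p7, p14, p16}: p2, p7.
The greatest among these is p7.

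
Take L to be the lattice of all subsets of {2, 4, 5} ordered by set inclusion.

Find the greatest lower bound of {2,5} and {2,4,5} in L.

Under ⊆, meet is intersection: {2,5} ∩ {2,4,5} = {2,5}.

{2,5}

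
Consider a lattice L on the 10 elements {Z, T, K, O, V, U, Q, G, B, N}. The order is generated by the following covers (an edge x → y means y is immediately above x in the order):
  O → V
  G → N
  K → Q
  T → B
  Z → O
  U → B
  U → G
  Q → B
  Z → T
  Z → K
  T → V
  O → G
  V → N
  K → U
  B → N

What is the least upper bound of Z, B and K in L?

Common upper bounds of {Z, B, K}: B, N.
The least among these is B.

B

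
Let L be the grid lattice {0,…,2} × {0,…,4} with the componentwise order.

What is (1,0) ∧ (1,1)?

(1,0)

In a product of chains, the meet is componentwise min, giving (1,0).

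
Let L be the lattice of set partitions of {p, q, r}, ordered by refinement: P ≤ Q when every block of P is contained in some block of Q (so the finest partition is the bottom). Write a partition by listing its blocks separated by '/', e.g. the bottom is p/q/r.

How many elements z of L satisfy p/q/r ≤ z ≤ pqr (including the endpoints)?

5

The interval [p/q/r, pqr] = {p/q/r, p/qr, pq/r, pqr, pr/q}, which has 5 elements.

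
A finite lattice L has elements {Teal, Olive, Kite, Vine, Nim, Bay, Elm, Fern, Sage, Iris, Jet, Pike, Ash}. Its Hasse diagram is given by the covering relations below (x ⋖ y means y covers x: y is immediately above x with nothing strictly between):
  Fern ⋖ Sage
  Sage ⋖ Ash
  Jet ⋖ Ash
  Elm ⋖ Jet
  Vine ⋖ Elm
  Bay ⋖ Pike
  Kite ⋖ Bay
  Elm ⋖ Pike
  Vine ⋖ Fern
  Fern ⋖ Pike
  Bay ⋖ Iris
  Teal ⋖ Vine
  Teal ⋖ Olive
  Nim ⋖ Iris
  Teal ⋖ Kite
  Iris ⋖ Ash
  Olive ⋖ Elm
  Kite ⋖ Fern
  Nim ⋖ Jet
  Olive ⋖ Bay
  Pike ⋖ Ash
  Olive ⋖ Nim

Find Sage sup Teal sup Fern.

Sage

Common upper bounds of {Sage, Teal, Fern}: Ash, Sage.
The least among these is Sage.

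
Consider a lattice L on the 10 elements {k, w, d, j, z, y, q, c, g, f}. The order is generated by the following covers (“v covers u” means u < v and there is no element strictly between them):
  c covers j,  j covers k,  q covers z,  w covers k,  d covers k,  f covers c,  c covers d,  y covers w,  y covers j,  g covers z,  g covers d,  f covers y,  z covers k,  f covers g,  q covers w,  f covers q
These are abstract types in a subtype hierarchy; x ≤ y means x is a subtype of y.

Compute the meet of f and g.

g

Common lower bounds of {f, g}: d, g, k, z.
The greatest among these is g.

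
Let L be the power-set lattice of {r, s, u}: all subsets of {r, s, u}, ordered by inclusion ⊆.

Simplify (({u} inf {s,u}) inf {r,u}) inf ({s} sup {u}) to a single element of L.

{u}

{u} ∧ {s,u} = {u}
{u} ∧ {r,u} = {u}
{s} ∨ {u} = {s,u}
{u} ∧ {s,u} = {u}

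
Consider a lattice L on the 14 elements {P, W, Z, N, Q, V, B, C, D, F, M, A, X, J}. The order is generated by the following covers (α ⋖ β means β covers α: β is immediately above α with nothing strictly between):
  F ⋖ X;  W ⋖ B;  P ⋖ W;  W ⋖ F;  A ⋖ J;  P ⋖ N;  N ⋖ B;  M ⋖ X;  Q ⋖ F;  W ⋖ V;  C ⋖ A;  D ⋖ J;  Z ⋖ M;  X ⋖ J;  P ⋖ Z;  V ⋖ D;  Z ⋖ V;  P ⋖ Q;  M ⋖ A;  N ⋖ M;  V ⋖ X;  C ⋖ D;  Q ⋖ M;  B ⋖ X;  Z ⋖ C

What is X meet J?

X

Common lower bounds of {X, J}: B, F, M, N, P, Q, V, W, X, Z.
The greatest among these is X.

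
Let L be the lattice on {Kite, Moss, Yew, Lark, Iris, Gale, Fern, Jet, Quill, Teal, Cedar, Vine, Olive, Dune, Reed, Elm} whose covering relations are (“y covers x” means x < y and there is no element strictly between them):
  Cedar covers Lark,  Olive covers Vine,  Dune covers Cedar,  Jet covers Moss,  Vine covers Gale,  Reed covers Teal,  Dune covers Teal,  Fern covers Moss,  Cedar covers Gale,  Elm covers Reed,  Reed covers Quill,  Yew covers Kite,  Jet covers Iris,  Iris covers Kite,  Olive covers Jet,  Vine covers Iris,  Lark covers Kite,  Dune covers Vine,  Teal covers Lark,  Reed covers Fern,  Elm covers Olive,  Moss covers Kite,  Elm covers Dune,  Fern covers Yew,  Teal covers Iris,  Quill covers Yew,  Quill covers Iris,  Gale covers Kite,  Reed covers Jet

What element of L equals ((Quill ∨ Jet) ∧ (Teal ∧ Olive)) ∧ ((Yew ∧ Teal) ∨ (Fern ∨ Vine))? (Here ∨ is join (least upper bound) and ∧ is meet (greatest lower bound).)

Iris

Quill ∨ Jet = Reed
Teal ∧ Olive = Iris
Reed ∧ Iris = Iris
Yew ∧ Teal = Kite
Fern ∨ Vine = Elm
Kite ∨ Elm = Elm
Iris ∧ Elm = Iris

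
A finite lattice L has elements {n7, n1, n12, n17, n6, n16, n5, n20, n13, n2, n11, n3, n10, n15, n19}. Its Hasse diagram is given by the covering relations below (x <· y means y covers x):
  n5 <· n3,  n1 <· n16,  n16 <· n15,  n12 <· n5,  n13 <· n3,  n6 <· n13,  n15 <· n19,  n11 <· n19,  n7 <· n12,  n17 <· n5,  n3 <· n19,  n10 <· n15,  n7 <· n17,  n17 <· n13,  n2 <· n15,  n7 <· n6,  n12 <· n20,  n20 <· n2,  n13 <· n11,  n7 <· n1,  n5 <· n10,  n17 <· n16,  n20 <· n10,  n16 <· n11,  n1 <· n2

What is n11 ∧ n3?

n13

Common lower bounds of {n11, n3}: n13, n17, n6, n7.
The greatest among these is n13.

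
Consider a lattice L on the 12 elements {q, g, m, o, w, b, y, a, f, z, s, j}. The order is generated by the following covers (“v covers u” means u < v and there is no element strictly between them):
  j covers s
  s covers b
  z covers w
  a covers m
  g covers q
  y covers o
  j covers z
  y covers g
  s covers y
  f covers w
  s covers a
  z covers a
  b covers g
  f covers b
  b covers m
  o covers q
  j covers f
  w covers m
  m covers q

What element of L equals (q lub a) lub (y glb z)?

q ∨ a = a
y ∧ z = q
a ∨ q = a

a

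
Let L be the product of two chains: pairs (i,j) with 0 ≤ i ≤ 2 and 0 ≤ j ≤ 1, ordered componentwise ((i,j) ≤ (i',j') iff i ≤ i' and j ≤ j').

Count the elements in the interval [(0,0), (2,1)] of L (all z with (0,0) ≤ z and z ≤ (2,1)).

The interval [(0,0), (2,1)] = {(0,0), (0,1), (1,0), (1,1), (2,0), (2,1)}, which has 6 elements.

6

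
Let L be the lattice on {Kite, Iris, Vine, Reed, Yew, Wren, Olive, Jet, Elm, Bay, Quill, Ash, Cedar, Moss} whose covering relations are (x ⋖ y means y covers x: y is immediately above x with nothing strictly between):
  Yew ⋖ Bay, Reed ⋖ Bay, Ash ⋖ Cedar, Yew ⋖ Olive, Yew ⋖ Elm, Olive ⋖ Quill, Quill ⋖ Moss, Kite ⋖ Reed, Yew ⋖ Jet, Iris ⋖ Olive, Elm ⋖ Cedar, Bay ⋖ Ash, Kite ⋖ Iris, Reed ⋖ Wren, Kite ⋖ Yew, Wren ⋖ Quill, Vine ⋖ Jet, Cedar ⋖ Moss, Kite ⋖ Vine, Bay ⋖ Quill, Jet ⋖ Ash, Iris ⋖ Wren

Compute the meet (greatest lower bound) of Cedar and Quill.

Common lower bounds of {Cedar, Quill}: Bay, Kite, Reed, Yew.
The greatest among these is Bay.

Bay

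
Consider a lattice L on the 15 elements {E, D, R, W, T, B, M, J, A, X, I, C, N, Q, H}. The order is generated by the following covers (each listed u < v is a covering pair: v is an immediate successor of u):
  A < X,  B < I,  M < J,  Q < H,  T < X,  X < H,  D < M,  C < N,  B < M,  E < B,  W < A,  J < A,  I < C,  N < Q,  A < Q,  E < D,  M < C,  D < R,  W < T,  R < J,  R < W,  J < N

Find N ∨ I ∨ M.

Common upper bounds of {N, I, M}: H, N, Q.
The least among these is N.

N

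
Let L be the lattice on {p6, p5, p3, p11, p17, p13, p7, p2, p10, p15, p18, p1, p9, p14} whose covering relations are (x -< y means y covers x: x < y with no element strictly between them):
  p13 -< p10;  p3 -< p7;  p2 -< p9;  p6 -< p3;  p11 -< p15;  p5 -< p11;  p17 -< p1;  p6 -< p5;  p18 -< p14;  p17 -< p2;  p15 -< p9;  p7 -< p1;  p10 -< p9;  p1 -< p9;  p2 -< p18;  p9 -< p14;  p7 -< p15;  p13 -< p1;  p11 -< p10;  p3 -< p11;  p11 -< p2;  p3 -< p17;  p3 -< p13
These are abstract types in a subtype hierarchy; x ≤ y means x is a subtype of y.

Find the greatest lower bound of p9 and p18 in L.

p2

Common lower bounds of {p9, p18}: p11, p17, p2, p3, p5, p6.
The greatest among these is p2.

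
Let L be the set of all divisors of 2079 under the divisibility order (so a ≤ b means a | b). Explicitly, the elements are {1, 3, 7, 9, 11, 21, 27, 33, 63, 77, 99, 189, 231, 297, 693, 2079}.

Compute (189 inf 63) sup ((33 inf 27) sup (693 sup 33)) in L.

189 ∧ 63 = 63
33 ∧ 27 = 3
693 ∨ 33 = 693
3 ∨ 693 = 693
63 ∨ 693 = 693

693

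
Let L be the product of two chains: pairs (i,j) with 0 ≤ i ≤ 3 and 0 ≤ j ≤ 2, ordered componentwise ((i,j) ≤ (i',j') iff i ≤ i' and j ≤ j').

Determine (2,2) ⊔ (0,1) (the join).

In a product of chains, the join is componentwise max, giving (2,2).

(2,2)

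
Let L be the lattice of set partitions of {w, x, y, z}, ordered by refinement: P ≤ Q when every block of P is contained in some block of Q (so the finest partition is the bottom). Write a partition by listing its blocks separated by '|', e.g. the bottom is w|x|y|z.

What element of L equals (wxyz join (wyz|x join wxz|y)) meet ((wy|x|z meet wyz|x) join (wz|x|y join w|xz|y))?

wyz|x ∨ wxz|y = wxyz
wxyz ∨ wxyz = wxyz
wy|x|z ∧ wyz|x = wy|x|z
wz|x|y ∨ w|xz|y = wxz|y
wy|x|z ∨ wxz|y = wxyz
wxyz ∧ wxyz = wxyz

wxyz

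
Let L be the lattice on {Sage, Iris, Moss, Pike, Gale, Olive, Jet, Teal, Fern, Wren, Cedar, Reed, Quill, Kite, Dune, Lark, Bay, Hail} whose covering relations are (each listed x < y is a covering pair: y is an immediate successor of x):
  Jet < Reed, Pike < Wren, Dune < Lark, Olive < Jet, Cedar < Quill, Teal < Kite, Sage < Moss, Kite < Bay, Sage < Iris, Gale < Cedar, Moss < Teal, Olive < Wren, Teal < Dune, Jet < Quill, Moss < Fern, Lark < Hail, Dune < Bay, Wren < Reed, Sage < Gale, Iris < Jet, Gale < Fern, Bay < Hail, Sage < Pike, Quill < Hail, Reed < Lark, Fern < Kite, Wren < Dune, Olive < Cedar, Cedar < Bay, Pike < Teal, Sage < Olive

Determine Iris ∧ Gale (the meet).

Common lower bounds of {Iris, Gale}: Sage.
The greatest among these is Sage.

Sage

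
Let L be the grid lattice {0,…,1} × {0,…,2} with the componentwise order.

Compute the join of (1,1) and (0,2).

(1,2)

In a product of chains, the join is componentwise max, giving (1,2).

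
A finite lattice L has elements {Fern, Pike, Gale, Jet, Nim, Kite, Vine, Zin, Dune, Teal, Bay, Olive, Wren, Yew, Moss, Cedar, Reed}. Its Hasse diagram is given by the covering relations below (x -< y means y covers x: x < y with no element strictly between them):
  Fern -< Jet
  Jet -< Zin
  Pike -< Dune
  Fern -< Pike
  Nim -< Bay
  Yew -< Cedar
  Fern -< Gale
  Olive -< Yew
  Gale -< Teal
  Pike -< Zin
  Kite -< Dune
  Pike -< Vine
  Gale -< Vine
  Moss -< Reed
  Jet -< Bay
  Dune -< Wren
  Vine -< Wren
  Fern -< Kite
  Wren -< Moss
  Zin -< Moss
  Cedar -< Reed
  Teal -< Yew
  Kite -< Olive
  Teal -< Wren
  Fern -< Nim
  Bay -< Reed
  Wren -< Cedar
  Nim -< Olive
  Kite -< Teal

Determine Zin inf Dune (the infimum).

Pike

Common lower bounds of {Zin, Dune}: Fern, Pike.
The greatest among these is Pike.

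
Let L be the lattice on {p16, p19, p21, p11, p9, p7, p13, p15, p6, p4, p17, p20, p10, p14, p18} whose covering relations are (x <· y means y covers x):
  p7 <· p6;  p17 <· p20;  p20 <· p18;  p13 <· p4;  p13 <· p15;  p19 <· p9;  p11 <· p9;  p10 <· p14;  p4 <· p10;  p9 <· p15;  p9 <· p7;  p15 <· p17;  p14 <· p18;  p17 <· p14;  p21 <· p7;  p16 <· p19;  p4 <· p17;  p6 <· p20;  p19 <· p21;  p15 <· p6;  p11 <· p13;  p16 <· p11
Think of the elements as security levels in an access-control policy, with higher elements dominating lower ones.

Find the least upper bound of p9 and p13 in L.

p15

Common upper bounds of {p9, p13}: p14, p15, p17, p18, p20, p6.
The least among these is p15.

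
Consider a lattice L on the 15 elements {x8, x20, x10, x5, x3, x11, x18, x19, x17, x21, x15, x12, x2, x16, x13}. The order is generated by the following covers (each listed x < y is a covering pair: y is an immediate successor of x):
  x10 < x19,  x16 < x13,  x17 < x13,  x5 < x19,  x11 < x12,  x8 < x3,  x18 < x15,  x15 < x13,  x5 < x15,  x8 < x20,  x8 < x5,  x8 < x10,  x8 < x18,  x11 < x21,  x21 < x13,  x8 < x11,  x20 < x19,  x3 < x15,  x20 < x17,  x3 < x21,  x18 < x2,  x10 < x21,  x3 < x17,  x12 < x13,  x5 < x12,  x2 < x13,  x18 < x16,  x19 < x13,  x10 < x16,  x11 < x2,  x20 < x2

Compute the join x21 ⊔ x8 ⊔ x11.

x21

Common upper bounds of {x21, x8, x11}: x13, x21.
The least among these is x21.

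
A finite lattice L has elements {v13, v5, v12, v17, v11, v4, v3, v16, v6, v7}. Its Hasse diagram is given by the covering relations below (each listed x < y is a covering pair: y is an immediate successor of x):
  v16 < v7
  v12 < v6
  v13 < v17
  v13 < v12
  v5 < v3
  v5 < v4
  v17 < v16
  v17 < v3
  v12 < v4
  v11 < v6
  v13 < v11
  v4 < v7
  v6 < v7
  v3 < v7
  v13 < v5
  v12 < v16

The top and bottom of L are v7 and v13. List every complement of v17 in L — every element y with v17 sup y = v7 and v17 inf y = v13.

v11, v4, v6

Need y with v17 ∨ y = v7 and v17 ∧ y = v13.
Checking each element gives: v11, v4, v6.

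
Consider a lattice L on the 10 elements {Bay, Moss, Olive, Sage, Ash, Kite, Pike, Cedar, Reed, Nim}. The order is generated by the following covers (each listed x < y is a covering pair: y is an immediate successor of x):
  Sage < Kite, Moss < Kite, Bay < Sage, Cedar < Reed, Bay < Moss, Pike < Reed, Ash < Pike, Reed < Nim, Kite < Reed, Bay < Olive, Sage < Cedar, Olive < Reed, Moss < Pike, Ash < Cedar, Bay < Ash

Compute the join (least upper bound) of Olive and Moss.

Common upper bounds of {Olive, Moss}: Nim, Reed.
The least among these is Reed.

Reed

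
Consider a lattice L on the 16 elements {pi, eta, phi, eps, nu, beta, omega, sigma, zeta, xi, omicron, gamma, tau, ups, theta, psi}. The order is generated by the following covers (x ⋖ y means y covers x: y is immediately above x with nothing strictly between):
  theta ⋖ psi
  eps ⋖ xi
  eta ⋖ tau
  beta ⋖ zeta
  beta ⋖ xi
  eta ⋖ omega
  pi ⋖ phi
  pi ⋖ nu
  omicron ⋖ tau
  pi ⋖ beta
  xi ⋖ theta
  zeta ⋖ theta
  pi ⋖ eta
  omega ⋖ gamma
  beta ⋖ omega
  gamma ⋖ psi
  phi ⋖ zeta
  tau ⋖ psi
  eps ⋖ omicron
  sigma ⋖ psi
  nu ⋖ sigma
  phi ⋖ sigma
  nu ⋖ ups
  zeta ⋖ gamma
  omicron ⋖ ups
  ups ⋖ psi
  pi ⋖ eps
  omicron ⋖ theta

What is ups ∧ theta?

Common lower bounds of {ups, theta}: eps, omicron, pi.
The greatest among these is omicron.

omicron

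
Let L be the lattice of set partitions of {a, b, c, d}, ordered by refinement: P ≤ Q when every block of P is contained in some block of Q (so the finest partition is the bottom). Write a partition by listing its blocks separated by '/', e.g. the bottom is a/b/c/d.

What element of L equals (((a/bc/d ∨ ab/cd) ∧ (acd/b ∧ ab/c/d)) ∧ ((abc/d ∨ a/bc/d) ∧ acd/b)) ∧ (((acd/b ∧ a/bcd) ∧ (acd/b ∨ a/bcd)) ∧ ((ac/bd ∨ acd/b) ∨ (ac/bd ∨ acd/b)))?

a/bc/d ∨ ab/cd = abcd
acd/b ∧ ab/c/d = a/b/c/d
abcd ∧ a/b/c/d = a/b/c/d
abc/d ∨ a/bc/d = abc/d
abc/d ∧ acd/b = ac/b/d
a/b/c/d ∧ ac/b/d = a/b/c/d
acd/b ∧ a/bcd = a/b/cd
acd/b ∨ a/bcd = abcd
a/b/cd ∧ abcd = a/b/cd
ac/bd ∨ acd/b = abcd
ac/bd ∨ acd/b = abcd
abcd ∨ abcd = abcd
a/b/cd ∧ abcd = a/b/cd
a/b/c/d ∧ a/b/cd = a/b/c/d

a/b/c/d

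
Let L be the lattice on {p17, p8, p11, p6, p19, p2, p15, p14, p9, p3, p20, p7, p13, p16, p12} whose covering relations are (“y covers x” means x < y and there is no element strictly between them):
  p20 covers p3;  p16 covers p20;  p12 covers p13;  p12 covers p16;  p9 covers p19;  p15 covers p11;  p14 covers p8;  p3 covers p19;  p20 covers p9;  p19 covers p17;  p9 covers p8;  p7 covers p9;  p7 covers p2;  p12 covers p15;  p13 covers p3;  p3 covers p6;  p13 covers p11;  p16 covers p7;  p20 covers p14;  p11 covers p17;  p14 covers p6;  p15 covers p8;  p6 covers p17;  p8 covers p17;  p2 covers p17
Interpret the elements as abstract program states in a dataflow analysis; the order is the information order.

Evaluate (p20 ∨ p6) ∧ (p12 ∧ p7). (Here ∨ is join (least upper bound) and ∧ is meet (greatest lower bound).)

p20 ∨ p6 = p20
p12 ∧ p7 = p7
p20 ∧ p7 = p9

p9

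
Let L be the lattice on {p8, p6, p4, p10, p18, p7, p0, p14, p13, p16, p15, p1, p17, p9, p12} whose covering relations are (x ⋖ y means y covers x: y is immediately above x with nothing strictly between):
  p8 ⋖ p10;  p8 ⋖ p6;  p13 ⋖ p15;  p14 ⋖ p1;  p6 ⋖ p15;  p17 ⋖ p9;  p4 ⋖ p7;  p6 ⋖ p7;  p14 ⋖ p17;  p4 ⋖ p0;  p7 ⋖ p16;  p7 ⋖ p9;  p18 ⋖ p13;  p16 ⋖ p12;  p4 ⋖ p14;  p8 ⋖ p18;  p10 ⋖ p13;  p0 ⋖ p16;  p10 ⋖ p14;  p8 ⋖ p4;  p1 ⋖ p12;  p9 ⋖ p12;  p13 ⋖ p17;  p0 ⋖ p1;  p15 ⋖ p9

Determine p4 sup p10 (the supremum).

p14

Common upper bounds of {p4, p10}: p1, p12, p14, p17, p9.
The least among these is p14.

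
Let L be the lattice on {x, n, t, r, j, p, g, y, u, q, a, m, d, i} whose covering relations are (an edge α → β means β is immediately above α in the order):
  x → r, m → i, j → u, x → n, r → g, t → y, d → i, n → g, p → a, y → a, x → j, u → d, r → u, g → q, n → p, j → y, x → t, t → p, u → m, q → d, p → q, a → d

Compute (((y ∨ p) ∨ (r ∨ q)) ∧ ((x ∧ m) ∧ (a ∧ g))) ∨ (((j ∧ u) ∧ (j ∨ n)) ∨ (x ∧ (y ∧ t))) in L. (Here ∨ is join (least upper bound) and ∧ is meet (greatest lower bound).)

y ∨ p = a
r ∨ q = q
a ∨ q = d
x ∧ m = x
a ∧ g = n
x ∧ n = x
d ∧ x = x
j ∧ u = j
j ∨ n = a
j ∧ a = j
y ∧ t = t
x ∧ t = x
j ∨ x = j
x ∨ j = j

j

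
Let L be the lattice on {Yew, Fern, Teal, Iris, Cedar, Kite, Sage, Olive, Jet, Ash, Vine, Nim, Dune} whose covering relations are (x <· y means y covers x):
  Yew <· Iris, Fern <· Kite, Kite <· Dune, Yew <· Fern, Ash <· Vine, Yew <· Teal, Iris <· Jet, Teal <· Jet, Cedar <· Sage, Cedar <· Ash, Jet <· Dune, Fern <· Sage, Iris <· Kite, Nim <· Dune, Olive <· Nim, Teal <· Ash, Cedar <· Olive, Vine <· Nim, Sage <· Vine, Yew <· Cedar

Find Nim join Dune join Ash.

Common upper bounds of {Nim, Dune, Ash}: Dune.
The least among these is Dune.

Dune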